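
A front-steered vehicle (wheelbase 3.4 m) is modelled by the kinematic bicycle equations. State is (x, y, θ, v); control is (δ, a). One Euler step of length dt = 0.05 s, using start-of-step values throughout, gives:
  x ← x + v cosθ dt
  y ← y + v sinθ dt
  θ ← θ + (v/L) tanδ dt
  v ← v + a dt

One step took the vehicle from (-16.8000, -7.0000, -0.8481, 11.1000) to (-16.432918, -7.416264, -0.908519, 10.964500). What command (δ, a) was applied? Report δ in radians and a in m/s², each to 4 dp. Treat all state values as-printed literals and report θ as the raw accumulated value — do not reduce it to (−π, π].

a = (v'−v)/dt = (-0.135500)/0.05 = -2.7100
Δθ = θ'−θ = -0.060419;  (v·dt/L) = 11.1000·0.05/3.4 = 0.163235
tan δ = Δθ·L/(v·dt) = -0.370134  →  δ = -0.3545

δ = -0.3545, a = -2.7100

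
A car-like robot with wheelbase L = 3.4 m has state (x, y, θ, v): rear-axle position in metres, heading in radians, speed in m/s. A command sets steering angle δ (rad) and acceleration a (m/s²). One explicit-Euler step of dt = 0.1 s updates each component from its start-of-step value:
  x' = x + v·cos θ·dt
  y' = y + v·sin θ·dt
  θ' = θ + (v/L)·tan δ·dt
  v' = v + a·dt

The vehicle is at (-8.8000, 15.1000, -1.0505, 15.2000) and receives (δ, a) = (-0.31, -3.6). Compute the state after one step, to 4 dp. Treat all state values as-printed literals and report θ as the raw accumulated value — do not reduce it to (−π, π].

x' = -8.8000 + 15.2000·cos(-1.0505)·0.1 = -8.0444
y' = 15.1000 + 15.2000·sin(-1.0505)·0.1 = 13.7811
θ' = -1.0505 + (15.2000/3.4)·tan(-0.31)·0.1 = -1.1937
v' = 15.2000 − 3.6000·0.1 = 14.8400

(-8.0444, 13.7811, -1.1937, 14.8400)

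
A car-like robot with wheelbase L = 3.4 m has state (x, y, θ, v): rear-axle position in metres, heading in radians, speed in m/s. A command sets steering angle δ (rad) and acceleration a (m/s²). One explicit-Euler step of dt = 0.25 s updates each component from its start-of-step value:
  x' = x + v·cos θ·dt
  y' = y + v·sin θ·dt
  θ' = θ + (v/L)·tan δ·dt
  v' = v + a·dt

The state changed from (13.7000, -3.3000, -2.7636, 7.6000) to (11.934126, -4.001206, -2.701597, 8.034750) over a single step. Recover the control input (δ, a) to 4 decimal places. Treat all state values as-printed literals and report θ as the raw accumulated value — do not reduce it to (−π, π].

a = (v'−v)/dt = (0.434750)/0.25 = 1.7390
Δθ = θ'−θ = 0.062003;  (v·dt/L) = 7.6000·0.25/3.4 = 0.558824
tan δ = Δθ·L/(v·dt) = 0.110953  →  δ = 0.1105

δ = 0.1105, a = 1.7390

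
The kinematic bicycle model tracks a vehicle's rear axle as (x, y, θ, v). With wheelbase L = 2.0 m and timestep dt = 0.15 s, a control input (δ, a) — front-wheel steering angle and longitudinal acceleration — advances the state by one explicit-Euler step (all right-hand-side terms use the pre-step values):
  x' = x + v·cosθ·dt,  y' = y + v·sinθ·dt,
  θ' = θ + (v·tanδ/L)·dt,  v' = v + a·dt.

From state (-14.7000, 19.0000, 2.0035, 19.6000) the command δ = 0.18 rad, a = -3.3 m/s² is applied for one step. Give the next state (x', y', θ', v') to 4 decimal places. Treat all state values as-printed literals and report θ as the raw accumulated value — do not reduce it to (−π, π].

x' = -14.7000 + 19.6000·cos(2.0035)·0.15 = -15.9328
y' = 19.0000 + 19.6000·sin(2.0035)·0.15 = 21.6690
θ' = 2.0035 + (19.6000/2.0)·tan(0.18)·0.15 = 2.2710
v' = 19.6000 − 3.3000·0.15 = 19.1050

(-15.9328, 21.6690, 2.2710, 19.1050)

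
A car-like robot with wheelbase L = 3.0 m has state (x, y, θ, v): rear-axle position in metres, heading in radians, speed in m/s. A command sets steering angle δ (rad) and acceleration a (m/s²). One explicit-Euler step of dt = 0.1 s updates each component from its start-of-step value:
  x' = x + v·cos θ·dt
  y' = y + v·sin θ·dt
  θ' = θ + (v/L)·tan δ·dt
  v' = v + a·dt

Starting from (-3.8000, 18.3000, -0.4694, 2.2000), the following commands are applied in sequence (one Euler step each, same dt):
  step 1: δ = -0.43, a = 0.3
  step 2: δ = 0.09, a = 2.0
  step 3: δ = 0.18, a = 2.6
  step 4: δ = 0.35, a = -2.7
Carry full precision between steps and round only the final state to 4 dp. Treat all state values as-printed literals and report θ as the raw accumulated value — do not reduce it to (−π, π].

after step 1 (δ=-0.43, a=0.3): (-3.603795, 18.200483, -0.503032, 2.230000)
after step 2 (δ=0.09, a=2.0): (-3.408419, 18.092978, -0.496324, 2.430000)
after step 3 (δ=0.18, a=2.6): (-3.194740, 17.977262, -0.481585, 2.690000)
after step 4 (δ=0.35, a=-2.7): (-2.956336, 17.852666, -0.448854, 2.420000)

(-2.9563, 17.8527, -0.4489, 2.4200)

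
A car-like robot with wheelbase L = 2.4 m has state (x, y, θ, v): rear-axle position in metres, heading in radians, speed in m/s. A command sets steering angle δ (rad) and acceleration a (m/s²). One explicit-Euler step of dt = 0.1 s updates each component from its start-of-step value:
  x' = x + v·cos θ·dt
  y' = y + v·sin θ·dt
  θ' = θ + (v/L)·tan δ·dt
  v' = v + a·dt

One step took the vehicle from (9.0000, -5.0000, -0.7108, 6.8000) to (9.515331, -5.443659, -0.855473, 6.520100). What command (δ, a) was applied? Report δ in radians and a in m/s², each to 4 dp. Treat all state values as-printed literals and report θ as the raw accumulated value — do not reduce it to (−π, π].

δ = -0.4721, a = -2.7990

a = (v'−v)/dt = (-0.279900)/0.1 = -2.7990
Δθ = θ'−θ = -0.144673;  (v·dt/L) = 6.8000·0.1/2.4 = 0.283333
tan δ = Δθ·L/(v·dt) = -0.510611  →  δ = -0.4721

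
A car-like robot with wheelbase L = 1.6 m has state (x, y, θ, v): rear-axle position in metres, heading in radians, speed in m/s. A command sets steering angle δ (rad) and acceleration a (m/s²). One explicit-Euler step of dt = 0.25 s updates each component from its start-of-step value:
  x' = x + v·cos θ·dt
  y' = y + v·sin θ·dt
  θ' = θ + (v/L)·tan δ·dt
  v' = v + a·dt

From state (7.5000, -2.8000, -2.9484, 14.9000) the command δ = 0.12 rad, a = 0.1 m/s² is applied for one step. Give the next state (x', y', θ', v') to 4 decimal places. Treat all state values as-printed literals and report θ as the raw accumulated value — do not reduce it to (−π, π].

(3.8443, -3.5152, -2.6677, 14.9250)

x' = 7.5000 + 14.9000·cos(-2.9484)·0.25 = 3.8443
y' = -2.8000 + 14.9000·sin(-2.9484)·0.25 = -3.5152
θ' = -2.9484 + (14.9000/1.6)·tan(0.12)·0.25 = -2.6677
v' = 14.9000 + 0.1000·0.25 = 14.9250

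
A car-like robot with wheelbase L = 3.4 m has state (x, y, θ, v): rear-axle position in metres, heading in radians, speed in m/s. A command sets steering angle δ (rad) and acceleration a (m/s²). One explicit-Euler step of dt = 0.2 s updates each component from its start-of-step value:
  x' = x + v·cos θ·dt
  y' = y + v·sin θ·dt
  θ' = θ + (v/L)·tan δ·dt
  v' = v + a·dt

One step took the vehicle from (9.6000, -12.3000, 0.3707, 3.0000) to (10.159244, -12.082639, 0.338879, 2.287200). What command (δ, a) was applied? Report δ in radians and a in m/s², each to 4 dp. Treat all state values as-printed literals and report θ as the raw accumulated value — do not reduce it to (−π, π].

δ = -0.1784, a = -3.5640

a = (v'−v)/dt = (-0.712800)/0.2 = -3.5640
Δθ = θ'−θ = -0.031821;  (v·dt/L) = 3.0000·0.2/3.4 = 0.176471
tan δ = Δθ·L/(v·dt) = -0.180319  →  δ = -0.1784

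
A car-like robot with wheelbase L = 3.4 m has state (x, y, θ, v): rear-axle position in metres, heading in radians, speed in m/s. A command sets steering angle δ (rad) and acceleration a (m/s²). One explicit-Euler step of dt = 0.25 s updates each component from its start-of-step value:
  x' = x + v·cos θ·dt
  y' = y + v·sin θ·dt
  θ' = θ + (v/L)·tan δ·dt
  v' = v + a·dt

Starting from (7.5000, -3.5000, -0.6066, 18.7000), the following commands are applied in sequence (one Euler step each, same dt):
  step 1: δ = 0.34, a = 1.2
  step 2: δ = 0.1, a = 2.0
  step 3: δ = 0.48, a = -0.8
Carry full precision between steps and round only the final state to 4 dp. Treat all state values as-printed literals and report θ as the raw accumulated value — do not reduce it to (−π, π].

(20.9307, -6.6374, 0.7664, 19.3000)

after step 1 (δ=0.34, a=1.2): (11.340938, -6.165112, -0.120212, 19.000000)
after step 2 (δ=0.1, a=2.0): (16.056659, -6.734743, 0.019962, 19.500000)
after step 3 (δ=0.48, a=-0.8): (20.930687, -6.637437, 0.766426, 19.300000)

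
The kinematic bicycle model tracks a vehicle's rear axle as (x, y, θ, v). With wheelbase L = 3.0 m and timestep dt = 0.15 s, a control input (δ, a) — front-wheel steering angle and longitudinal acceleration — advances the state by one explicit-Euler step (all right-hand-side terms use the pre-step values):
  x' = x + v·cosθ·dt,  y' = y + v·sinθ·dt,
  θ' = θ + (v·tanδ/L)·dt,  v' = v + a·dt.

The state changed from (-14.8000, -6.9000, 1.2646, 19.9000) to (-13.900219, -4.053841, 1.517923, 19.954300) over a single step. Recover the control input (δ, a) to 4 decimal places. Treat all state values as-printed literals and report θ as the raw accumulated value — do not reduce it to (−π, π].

δ = 0.2493, a = 0.3620

a = (v'−v)/dt = (0.054300)/0.15 = 0.3620
Δθ = θ'−θ = 0.253323;  (v·dt/L) = 19.9000·0.15/3.0 = 0.995000
tan δ = Δθ·L/(v·dt) = 0.254596  →  δ = 0.2493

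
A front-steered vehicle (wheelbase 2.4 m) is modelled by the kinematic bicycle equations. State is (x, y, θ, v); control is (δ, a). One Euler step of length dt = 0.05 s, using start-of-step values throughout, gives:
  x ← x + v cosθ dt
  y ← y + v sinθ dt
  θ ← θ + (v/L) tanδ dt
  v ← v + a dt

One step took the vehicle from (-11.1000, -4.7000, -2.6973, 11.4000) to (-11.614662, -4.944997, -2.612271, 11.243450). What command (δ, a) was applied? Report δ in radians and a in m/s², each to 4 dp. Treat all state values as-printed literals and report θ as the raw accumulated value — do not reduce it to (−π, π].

δ = 0.3438, a = -3.1310

a = (v'−v)/dt = (-0.156550)/0.05 = -3.1310
Δθ = θ'−θ = 0.085029;  (v·dt/L) = 11.4000·0.05/2.4 = 0.237500
tan δ = Δθ·L/(v·dt) = 0.358017  →  δ = 0.3438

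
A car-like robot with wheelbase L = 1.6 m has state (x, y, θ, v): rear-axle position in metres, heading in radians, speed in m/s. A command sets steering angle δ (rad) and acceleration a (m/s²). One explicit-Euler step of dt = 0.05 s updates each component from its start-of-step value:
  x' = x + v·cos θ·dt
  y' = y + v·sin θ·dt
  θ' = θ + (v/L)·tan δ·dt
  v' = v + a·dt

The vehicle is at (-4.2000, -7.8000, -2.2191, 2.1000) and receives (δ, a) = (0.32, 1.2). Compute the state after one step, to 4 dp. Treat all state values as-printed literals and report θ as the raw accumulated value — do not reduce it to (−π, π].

(-4.2634, -7.8837, -2.1974, 2.1600)

x' = -4.2000 + 2.1000·cos(-2.2191)·0.05 = -4.2634
y' = -7.8000 + 2.1000·sin(-2.2191)·0.05 = -7.8837
θ' = -2.2191 + (2.1000/1.6)·tan(0.32)·0.05 = -2.1974
v' = 2.1000 + 1.2000·0.05 = 2.1600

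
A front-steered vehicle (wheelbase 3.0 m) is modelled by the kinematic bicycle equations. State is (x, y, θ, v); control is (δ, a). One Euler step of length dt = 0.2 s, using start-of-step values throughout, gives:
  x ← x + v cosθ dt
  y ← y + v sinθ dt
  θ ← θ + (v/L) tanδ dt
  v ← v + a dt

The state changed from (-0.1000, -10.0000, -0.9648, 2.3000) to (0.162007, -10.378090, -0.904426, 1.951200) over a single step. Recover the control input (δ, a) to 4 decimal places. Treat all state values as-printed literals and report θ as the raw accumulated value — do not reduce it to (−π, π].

a = (v'−v)/dt = (-0.348800)/0.2 = -1.7440
Δθ = θ'−θ = 0.060374;  (v·dt/L) = 2.3000·0.2/3.0 = 0.153333
tan δ = Δθ·L/(v·dt) = 0.393743  →  δ = 0.3751

δ = 0.3751, a = -1.7440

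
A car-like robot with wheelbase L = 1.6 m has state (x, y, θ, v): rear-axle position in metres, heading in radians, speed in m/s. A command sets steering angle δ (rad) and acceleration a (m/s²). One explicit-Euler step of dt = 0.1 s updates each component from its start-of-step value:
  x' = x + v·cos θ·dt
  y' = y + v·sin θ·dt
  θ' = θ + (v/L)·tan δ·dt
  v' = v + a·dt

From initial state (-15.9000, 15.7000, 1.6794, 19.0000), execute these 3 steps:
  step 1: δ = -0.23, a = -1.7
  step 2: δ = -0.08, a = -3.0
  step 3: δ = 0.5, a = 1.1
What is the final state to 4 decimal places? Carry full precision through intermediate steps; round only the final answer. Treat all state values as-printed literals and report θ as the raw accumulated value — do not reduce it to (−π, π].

after step 1 (δ=-0.23, a=-1.7): (-16.105942, 17.588806, 1.401355, 18.830000)
after step 2 (δ=-0.08, a=-3.0): (-15.788408, 19.444840, 1.307003, 18.530000)
after step 3 (δ=0.5, a=1.1): (-15.305249, 21.233741, 1.939690, 18.640000)

(-15.3052, 21.2337, 1.9397, 18.6400)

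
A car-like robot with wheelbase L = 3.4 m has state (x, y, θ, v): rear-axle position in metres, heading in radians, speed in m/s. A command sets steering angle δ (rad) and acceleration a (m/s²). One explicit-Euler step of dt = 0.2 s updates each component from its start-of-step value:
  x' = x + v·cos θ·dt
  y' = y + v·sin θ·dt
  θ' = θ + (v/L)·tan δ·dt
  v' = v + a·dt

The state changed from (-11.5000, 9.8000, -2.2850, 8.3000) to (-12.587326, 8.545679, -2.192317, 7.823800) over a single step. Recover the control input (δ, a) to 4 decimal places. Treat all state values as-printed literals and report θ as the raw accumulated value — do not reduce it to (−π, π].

a = (v'−v)/dt = (-0.476200)/0.2 = -2.3810
Δθ = θ'−θ = 0.092683;  (v·dt/L) = 8.3000·0.2/3.4 = 0.488235
tan δ = Δθ·L/(v·dt) = 0.189833  →  δ = 0.1876

δ = 0.1876, a = -2.3810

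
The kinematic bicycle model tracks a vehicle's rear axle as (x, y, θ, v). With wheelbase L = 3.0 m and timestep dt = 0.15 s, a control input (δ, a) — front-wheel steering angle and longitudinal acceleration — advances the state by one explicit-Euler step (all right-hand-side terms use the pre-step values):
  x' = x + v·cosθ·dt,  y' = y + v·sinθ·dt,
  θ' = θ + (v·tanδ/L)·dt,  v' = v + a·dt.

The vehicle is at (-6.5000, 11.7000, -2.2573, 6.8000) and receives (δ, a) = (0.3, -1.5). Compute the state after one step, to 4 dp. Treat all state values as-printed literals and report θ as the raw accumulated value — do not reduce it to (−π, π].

(-7.1465, 10.9111, -2.1521, 6.5750)

x' = -6.5000 + 6.8000·cos(-2.2573)·0.15 = -7.1465
y' = 11.7000 + 6.8000·sin(-2.2573)·0.15 = 10.9111
θ' = -2.2573 + (6.8000/3.0)·tan(0.3)·0.15 = -2.1521
v' = 6.8000 − 1.5000·0.15 = 6.5750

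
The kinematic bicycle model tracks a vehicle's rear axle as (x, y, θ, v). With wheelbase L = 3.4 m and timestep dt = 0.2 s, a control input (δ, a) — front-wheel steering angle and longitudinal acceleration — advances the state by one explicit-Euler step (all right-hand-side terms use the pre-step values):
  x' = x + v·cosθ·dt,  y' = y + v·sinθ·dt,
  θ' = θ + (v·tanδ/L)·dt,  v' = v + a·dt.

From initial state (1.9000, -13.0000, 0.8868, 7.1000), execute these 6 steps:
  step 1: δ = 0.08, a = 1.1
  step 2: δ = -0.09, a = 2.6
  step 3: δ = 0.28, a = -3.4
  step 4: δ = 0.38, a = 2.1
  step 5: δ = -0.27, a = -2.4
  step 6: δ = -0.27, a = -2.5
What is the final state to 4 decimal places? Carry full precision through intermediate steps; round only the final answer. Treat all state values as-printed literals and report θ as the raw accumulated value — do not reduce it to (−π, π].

after step 1 (δ=0.08, a=1.1): (2.797292, -11.899424, 0.920283, 7.320000)
after step 2 (δ=-0.09, a=2.6): (3.683882, -10.734412, 0.881425, 7.840000)
after step 3 (δ=0.28, a=-3.4): (4.681212, -9.524471, 1.014039, 7.160000)
after step 4 (δ=0.38, a=2.1): (5.437933, -8.308741, 1.182262, 7.580000)
after step 5 (δ=-0.27, a=-2.4): (6.012243, -6.905736, 1.058860, 7.100000)
after step 6 (δ=-0.27, a=-2.5): (6.707853, -5.667783, 0.943273, 6.600000)

(6.7079, -5.6678, 0.9433, 6.6000)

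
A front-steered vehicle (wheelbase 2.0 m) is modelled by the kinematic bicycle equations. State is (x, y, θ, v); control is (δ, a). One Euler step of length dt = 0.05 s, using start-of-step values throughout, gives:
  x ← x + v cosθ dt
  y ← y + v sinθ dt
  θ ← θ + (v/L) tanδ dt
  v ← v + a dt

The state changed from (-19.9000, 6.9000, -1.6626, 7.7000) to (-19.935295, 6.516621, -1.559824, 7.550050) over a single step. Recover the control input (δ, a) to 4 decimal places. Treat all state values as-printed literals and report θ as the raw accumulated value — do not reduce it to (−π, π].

δ = 0.4904, a = -2.9990

a = (v'−v)/dt = (-0.149950)/0.05 = -2.9990
Δθ = θ'−θ = 0.102776;  (v·dt/L) = 7.7000·0.05/2.0 = 0.192500
tan δ = Δθ·L/(v·dt) = 0.533901  →  δ = 0.4904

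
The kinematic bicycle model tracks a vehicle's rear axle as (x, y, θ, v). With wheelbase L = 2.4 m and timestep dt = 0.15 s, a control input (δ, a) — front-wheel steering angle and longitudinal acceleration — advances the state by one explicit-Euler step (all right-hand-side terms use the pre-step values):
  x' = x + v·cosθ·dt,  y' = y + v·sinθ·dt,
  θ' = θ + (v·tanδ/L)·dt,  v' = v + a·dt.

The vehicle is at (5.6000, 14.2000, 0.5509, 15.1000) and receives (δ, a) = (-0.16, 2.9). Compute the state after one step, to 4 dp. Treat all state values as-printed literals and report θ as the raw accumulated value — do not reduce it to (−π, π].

x' = 5.6000 + 15.1000·cos(0.5509)·0.15 = 7.5299
y' = 14.2000 + 15.1000·sin(0.5509)·0.15 = 15.3856
θ' = 0.5509 + (15.1000/2.4)·tan(-0.16)·0.15 = 0.3986
v' = 15.1000 + 2.9000·0.15 = 15.5350

(7.5299, 15.3856, 0.3986, 15.5350)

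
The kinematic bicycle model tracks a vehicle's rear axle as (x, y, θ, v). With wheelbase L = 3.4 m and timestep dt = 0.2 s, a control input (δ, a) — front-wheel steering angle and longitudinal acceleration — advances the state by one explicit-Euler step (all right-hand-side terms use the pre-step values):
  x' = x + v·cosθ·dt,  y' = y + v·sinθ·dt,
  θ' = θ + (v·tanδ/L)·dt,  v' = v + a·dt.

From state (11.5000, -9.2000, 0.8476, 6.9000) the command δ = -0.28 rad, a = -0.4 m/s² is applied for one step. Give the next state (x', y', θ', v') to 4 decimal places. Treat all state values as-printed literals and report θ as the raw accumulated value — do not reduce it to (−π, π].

(12.4133, -8.1654, 0.7309, 6.8200)

x' = 11.5000 + 6.9000·cos(0.8476)·0.2 = 12.4133
y' = -9.2000 + 6.9000·sin(0.8476)·0.2 = -8.1654
θ' = 0.8476 + (6.9000/3.4)·tan(-0.28)·0.2 = 0.7309
v' = 6.9000 − 0.4000·0.2 = 6.8200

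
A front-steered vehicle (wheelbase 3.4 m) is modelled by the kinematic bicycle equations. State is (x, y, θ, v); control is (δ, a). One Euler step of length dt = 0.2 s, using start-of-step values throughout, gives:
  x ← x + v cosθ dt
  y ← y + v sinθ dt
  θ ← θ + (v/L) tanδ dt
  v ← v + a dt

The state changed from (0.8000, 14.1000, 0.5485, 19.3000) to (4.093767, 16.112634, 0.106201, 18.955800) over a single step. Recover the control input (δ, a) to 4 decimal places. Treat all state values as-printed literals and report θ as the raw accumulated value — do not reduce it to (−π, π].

a = (v'−v)/dt = (-0.344200)/0.2 = -1.7210
Δθ = θ'−θ = -0.442299;  (v·dt/L) = 19.3000·0.2/3.4 = 1.135294
tan δ = Δθ·L/(v·dt) = -0.389590  →  δ = -0.3715

δ = -0.3715, a = -1.7210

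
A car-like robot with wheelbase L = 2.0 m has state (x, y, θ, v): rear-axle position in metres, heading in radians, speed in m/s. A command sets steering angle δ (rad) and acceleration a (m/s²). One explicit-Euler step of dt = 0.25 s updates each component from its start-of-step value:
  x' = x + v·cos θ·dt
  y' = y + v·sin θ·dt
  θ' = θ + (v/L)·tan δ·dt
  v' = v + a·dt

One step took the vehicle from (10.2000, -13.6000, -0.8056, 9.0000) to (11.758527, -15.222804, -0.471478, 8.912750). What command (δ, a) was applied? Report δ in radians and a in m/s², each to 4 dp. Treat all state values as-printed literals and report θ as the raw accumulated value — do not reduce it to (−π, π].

δ = 0.2887, a = -0.3490

a = (v'−v)/dt = (-0.087250)/0.25 = -0.3490
Δθ = θ'−θ = 0.334122;  (v·dt/L) = 9.0000·0.25/2.0 = 1.125000
tan δ = Δθ·L/(v·dt) = 0.296997  →  δ = 0.2887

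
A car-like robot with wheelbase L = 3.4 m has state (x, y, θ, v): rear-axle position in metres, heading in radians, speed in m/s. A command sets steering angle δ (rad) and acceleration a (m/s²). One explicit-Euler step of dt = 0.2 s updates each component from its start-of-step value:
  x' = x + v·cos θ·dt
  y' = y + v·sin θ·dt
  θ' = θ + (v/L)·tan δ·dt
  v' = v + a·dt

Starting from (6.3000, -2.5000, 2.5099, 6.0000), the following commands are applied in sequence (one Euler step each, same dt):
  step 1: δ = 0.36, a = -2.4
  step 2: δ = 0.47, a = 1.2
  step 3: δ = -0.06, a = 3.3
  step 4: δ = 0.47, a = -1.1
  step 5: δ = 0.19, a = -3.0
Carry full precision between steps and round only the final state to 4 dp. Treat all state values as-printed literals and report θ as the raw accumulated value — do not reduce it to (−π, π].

(0.8458, -0.2397, 3.0493, 5.6000)

after step 1 (δ=0.36, a=-2.4): (5.331565, -1.791386, 2.642748, 5.520000)
after step 2 (δ=0.47, a=1.2): (4.362103, -1.263220, 2.807688, 5.760000)
after step 3 (δ=-0.06, a=3.3): (3.273728, -0.885669, 2.787334, 6.420000)
after step 4 (δ=0.47, a=-1.1): (2.069460, -0.440256, 2.979166, 6.200000)
after step 5 (δ=0.19, a=-3.0): (0.845781, -0.239731, 3.049306, 5.600000)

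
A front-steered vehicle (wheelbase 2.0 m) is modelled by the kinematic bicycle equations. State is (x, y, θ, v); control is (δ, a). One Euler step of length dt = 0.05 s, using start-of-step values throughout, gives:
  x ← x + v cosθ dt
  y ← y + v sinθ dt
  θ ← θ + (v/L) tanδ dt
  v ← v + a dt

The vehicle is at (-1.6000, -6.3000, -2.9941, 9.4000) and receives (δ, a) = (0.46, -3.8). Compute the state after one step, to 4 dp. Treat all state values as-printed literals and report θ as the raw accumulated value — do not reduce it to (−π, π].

(-2.0649, -6.3691, -2.8777, 9.2100)

x' = -1.6000 + 9.4000·cos(-2.9941)·0.05 = -2.0649
y' = -6.3000 + 9.4000·sin(-2.9941)·0.05 = -6.3691
θ' = -2.9941 + (9.4000/2.0)·tan(0.46)·0.05 = -2.8777
v' = 9.4000 − 3.8000·0.05 = 9.2100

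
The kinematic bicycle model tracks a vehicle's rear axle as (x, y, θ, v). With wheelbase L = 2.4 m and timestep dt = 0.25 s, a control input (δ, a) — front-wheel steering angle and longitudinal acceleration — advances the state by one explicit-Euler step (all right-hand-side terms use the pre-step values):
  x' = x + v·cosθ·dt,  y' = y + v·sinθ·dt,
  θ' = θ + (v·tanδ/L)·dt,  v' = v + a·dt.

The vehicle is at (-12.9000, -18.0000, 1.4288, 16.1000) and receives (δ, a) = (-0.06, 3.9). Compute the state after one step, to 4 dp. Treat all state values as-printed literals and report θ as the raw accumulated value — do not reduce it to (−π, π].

(-12.3304, -14.0155, 1.3281, 17.0750)

x' = -12.9000 + 16.1000·cos(1.4288)·0.25 = -12.3304
y' = -18.0000 + 16.1000·sin(1.4288)·0.25 = -14.0155
θ' = 1.4288 + (16.1000/2.4)·tan(-0.06)·0.25 = 1.3281
v' = 16.1000 + 3.9000·0.25 = 17.0750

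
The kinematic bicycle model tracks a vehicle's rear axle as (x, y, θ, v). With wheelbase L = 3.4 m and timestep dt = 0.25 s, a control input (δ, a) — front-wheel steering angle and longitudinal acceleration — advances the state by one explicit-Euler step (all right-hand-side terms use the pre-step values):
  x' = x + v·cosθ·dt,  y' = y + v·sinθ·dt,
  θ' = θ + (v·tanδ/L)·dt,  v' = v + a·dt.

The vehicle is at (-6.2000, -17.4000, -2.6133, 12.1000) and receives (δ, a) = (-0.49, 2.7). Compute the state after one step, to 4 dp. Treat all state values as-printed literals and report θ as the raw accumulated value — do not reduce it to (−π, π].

(-8.8126, -18.9248, -3.0879, 12.7750)

x' = -6.2000 + 12.1000·cos(-2.6133)·0.25 = -8.8126
y' = -17.4000 + 12.1000·sin(-2.6133)·0.25 = -18.9248
θ' = -2.6133 + (12.1000/3.4)·tan(-0.49)·0.25 = -3.0879
v' = 12.1000 + 2.7000·0.25 = 12.7750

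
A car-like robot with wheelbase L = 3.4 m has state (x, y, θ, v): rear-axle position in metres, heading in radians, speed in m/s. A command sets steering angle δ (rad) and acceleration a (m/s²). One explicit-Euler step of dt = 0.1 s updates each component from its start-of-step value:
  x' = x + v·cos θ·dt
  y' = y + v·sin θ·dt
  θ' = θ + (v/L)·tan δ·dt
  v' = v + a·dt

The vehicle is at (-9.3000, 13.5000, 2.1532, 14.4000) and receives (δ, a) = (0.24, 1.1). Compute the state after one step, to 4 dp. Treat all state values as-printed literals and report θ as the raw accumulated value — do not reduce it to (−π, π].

x' = -9.3000 + 14.4000·cos(2.1532)·0.1 = -10.0920
y' = 13.5000 + 14.4000·sin(2.1532)·0.1 = 14.7026
θ' = 2.1532 + (14.4000/3.4)·tan(0.24)·0.1 = 2.2568
v' = 14.4000 + 1.1000·0.1 = 14.5100

(-10.0920, 14.7026, 2.2568, 14.5100)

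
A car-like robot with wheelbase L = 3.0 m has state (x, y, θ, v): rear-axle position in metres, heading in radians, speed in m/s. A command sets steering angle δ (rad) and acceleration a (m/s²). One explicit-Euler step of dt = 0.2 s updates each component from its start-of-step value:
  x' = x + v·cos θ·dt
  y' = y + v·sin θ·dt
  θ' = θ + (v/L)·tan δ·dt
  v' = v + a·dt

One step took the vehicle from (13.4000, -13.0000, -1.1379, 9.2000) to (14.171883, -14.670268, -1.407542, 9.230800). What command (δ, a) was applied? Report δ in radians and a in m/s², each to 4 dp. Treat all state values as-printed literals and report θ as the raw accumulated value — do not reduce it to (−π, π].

δ = -0.4142, a = 0.1540

a = (v'−v)/dt = (0.030800)/0.2 = 0.1540
Δθ = θ'−θ = -0.269642;  (v·dt/L) = 9.2000·0.2/3.0 = 0.613333
tan δ = Δθ·L/(v·dt) = -0.439634  →  δ = -0.4142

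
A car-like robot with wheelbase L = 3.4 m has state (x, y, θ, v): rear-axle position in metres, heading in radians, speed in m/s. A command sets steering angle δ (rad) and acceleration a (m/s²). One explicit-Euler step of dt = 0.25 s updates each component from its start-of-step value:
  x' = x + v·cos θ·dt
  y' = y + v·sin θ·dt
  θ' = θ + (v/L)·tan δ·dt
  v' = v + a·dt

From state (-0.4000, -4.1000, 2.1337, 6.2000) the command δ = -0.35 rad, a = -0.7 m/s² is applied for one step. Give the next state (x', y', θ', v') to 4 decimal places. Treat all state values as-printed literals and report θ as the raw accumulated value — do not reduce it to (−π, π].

(-1.2271, -2.7892, 1.9673, 6.0250)

x' = -0.4000 + 6.2000·cos(2.1337)·0.25 = -1.2271
y' = -4.1000 + 6.2000·sin(2.1337)·0.25 = -2.7892
θ' = 2.1337 + (6.2000/3.4)·tan(-0.35)·0.25 = 1.9673
v' = 6.2000 − 0.7000·0.25 = 6.0250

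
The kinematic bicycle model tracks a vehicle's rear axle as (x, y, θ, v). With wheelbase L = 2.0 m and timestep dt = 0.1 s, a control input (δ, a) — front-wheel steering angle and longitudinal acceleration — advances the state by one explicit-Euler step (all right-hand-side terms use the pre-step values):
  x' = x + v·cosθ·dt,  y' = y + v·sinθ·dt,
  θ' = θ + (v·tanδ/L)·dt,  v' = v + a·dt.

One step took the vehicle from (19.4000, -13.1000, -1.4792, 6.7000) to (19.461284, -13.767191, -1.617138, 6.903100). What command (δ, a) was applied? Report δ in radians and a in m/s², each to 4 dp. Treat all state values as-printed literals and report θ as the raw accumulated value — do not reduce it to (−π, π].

δ = -0.3906, a = 2.0310

a = (v'−v)/dt = (0.203100)/0.1 = 2.0310
Δθ = θ'−θ = -0.137938;  (v·dt/L) = 6.7000·0.1/2.0 = 0.335000
tan δ = Δθ·L/(v·dt) = -0.411755  →  δ = -0.3906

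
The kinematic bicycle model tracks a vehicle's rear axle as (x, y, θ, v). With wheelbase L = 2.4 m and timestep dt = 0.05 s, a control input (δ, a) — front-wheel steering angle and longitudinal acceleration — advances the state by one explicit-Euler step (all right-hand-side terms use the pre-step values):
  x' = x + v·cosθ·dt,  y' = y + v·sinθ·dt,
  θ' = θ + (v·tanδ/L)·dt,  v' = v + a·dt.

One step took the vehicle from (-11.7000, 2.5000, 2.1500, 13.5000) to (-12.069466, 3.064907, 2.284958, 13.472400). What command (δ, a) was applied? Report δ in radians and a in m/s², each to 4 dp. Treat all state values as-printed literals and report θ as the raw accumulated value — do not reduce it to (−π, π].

a = (v'−v)/dt = (-0.027600)/0.05 = -0.5520
Δθ = θ'−θ = 0.134958;  (v·dt/L) = 13.5000·0.05/2.4 = 0.281250
tan δ = Δθ·L/(v·dt) = 0.479851  →  δ = 0.4474

δ = 0.4474, a = -0.5520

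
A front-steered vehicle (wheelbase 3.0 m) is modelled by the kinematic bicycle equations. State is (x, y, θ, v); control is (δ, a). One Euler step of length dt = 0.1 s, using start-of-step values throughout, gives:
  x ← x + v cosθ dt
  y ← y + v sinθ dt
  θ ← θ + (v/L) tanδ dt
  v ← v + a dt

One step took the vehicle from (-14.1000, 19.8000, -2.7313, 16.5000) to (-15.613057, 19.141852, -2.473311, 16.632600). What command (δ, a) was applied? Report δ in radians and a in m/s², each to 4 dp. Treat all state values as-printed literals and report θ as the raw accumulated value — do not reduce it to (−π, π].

a = (v'−v)/dt = (0.132600)/0.1 = 1.3260
Δθ = θ'−θ = 0.257989;  (v·dt/L) = 16.5000·0.1/3.0 = 0.550000
tan δ = Δθ·L/(v·dt) = 0.469071  →  δ = 0.4386

δ = 0.4386, a = 1.3260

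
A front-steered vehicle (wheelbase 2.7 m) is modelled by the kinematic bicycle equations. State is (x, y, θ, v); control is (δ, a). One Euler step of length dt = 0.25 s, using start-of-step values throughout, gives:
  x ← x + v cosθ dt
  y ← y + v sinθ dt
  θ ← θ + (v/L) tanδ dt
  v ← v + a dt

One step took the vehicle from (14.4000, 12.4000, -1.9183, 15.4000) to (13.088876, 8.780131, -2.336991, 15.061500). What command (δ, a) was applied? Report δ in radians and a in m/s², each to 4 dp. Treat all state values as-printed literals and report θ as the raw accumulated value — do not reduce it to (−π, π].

δ = -0.2856, a = -1.3540

a = (v'−v)/dt = (-0.338500)/0.25 = -1.3540
Δθ = θ'−θ = -0.418691;  (v·dt/L) = 15.4000·0.25/2.7 = 1.425926
tan δ = Δθ·L/(v·dt) = -0.293627  →  δ = -0.2856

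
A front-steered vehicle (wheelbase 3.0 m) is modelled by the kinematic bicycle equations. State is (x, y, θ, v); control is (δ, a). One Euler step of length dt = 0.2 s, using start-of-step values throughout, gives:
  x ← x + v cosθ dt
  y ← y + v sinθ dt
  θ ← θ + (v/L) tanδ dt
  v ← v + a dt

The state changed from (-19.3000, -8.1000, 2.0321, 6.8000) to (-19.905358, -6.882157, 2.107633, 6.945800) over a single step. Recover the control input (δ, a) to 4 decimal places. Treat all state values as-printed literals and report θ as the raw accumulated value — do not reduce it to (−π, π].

δ = 0.1651, a = 0.7290

a = (v'−v)/dt = (0.145800)/0.2 = 0.7290
Δθ = θ'−θ = 0.075533;  (v·dt/L) = 6.8000·0.2/3.0 = 0.453333
tan δ = Δθ·L/(v·dt) = 0.166617  →  δ = 0.1651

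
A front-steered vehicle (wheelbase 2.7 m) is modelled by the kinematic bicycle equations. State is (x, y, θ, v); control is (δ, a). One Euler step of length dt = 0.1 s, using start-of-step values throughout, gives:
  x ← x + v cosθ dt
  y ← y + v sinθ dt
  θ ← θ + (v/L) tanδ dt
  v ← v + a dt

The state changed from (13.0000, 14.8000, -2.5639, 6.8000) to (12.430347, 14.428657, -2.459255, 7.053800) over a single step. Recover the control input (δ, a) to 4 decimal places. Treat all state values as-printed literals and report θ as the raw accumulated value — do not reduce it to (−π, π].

a = (v'−v)/dt = (0.253800)/0.1 = 2.5380
Δθ = θ'−θ = 0.104645;  (v·dt/L) = 6.8000·0.1/2.7 = 0.251852
tan δ = Δθ·L/(v·dt) = 0.415502  →  δ = 0.3938

δ = 0.3938, a = 2.5380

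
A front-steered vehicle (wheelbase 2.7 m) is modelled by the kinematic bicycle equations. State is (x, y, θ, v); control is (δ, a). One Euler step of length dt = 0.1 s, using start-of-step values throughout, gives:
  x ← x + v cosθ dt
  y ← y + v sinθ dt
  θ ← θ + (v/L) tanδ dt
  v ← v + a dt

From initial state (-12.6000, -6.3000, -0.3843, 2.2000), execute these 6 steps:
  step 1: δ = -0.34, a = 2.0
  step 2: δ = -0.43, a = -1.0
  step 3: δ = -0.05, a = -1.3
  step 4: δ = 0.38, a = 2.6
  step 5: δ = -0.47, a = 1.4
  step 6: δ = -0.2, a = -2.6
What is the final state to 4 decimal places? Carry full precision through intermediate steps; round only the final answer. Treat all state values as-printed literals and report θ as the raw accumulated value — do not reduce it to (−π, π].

(-11.3247, -6.8929, -0.4911, 2.3100)

after step 1 (δ=-0.34, a=2.0): (-12.396047, -6.382480, -0.413123, 2.400000)
after step 2 (δ=-0.43, a=-1.0): (-12.176237, -6.478833, -0.453889, 2.300000)
after step 3 (δ=-0.05, a=-1.3): (-11.969525, -6.579680, -0.458152, 2.170000)
after step 4 (δ=0.38, a=2.6): (-11.774904, -6.675658, -0.426051, 2.430000)
after step 5 (δ=-0.47, a=1.4): (-11.553627, -6.776084, -0.471768, 2.570000)
after step 6 (δ=-0.2, a=-2.6): (-11.324700, -6.892881, -0.491063, 2.310000)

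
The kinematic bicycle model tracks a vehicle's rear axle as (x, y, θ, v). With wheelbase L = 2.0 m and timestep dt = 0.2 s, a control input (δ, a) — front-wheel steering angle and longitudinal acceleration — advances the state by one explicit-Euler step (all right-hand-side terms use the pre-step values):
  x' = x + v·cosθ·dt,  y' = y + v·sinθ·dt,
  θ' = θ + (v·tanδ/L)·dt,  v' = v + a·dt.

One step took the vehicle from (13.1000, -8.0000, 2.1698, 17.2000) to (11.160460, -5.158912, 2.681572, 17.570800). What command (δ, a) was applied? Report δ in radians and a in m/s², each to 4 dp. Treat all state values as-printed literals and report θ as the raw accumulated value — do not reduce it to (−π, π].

a = (v'−v)/dt = (0.370800)/0.2 = 1.8540
Δθ = θ'−θ = 0.511772;  (v·dt/L) = 17.2000·0.2/2.0 = 1.720000
tan δ = Δθ·L/(v·dt) = 0.297542  →  δ = 0.2892

δ = 0.2892, a = 1.8540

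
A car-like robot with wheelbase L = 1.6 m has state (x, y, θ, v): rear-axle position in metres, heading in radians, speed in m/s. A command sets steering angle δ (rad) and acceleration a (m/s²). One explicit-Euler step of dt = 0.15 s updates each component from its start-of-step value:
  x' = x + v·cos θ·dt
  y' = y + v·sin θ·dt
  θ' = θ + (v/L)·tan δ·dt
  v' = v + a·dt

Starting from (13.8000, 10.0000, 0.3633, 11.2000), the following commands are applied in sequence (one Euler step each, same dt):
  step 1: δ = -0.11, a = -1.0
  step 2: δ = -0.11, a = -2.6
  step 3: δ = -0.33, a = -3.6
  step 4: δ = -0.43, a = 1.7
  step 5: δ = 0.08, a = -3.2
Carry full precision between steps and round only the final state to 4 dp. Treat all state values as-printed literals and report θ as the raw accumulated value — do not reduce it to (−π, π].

after step 1 (δ=-0.11, a=-1.0): (15.370345, 10.597006, 0.247332, 11.050000)
after step 2 (δ=-0.11, a=-2.6): (16.977406, 11.002792, 0.132917, 10.660000)
after step 3 (δ=-0.33, a=-3.6): (18.562302, 11.214701, -0.209394, 10.120000)
after step 4 (δ=-0.43, a=1.7): (20.047144, 10.899158, -0.644511, 10.375000)
after step 5 (δ=0.08, a=-3.2): (21.291201, 9.964152, -0.566532, 9.895000)

(21.2912, 9.9642, -0.5665, 9.8950)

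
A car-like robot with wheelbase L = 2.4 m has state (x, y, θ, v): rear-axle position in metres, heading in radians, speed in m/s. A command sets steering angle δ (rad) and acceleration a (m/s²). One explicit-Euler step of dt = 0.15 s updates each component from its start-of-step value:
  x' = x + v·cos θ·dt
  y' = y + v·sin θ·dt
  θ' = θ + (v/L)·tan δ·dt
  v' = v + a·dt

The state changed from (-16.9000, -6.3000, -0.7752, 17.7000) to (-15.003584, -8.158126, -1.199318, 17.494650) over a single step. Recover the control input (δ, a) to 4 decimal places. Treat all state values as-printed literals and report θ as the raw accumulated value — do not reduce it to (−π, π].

δ = -0.3661, a = -1.3690

a = (v'−v)/dt = (-0.205350)/0.15 = -1.3690
Δθ = θ'−θ = -0.424118;  (v·dt/L) = 17.7000·0.15/2.4 = 1.106250
tan δ = Δθ·L/(v·dt) = -0.383384  →  δ = -0.3661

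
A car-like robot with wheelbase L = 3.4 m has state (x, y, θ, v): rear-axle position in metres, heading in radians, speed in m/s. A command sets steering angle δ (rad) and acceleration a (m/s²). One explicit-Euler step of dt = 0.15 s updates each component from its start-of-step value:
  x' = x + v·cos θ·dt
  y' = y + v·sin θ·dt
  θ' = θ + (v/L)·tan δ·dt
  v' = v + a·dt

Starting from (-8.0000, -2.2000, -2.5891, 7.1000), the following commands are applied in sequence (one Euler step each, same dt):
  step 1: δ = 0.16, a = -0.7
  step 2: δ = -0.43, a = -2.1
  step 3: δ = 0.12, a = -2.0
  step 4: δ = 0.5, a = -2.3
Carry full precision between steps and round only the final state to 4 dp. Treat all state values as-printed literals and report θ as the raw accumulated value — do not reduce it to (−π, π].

after step 1 (δ=0.16, a=-0.7): (-8.906548, -2.758923, -2.538550, 6.995000)
after step 2 (δ=-0.43, a=-2.1): (-9.770725, -3.354006, -2.680082, 6.680000)
after step 3 (δ=0.12, a=-2.0): (-10.667897, -3.800198, -2.644547, 6.380000)
after step 4 (δ=0.5, a=-2.3): (-11.509095, -4.256526, -2.490779, 6.035000)

(-11.5091, -4.2565, -2.4908, 6.0350)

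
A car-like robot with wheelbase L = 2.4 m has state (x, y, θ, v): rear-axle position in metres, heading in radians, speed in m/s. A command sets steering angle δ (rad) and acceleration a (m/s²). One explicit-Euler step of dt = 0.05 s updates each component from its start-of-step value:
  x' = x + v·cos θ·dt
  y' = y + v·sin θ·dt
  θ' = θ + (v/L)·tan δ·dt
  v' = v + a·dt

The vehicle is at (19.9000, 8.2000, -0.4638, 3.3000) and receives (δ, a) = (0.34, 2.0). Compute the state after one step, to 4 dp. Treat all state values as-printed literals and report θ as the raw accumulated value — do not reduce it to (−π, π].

x' = 19.9000 + 3.3000·cos(-0.4638)·0.05 = 20.0476
y' = 8.2000 + 3.3000·sin(-0.4638)·0.05 = 8.1262
θ' = -0.4638 + (3.3000/2.4)·tan(0.34)·0.05 = -0.4395
v' = 3.3000 + 2.0000·0.05 = 3.4000

(20.0476, 8.1262, -0.4395, 3.4000)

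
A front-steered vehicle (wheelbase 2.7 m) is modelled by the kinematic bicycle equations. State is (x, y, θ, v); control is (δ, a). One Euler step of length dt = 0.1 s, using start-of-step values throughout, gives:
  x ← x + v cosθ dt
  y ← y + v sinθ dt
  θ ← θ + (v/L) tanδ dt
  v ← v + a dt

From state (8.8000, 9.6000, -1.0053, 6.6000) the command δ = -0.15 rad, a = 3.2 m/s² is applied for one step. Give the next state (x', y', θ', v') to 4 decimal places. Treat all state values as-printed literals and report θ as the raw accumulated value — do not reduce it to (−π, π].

(9.1537, 9.0427, -1.0422, 6.9200)

x' = 8.8000 + 6.6000·cos(-1.0053)·0.1 = 9.1537
y' = 9.6000 + 6.6000·sin(-1.0053)·0.1 = 9.0427
θ' = -1.0053 + (6.6000/2.7)·tan(-0.15)·0.1 = -1.0422
v' = 6.6000 + 3.2000·0.1 = 6.9200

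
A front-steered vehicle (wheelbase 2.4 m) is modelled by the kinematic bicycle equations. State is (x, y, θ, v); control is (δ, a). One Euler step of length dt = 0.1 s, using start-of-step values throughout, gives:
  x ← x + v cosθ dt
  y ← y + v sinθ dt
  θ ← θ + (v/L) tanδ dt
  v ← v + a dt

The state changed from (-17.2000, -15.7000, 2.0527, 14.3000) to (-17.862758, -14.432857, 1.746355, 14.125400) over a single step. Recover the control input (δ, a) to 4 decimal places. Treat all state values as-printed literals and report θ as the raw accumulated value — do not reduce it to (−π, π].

a = (v'−v)/dt = (-0.174600)/0.1 = -1.7460
Δθ = θ'−θ = -0.306345;  (v·dt/L) = 14.3000·0.1/2.4 = 0.595833
tan δ = Δθ·L/(v·dt) = -0.514145  →  δ = -0.4749

δ = -0.4749, a = -1.7460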